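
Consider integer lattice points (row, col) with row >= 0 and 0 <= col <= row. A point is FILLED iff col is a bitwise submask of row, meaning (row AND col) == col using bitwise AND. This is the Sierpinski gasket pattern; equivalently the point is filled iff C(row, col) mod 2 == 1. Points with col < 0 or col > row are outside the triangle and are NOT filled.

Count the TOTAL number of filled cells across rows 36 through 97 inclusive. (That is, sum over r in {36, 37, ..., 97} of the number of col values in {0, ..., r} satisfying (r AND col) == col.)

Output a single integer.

Answer: 966

Derivation:
r36=100100 pc2: +4 =4
r37=100101 pc3: +8 =12
r38=100110 pc3: +8 =20
r39=100111 pc4: +16 =36
r40=101000 pc2: +4 =40
r41=101001 pc3: +8 =48
r42=101010 pc3: +8 =56
r43=101011 pc4: +16 =72
r44=101100 pc3: +8 =80
r45=101101 pc4: +16 =96
r46=101110 pc4: +16 =112
r47=101111 pc5: +32 =144
r48=110000 pc2: +4 =148
r49=110001 pc3: +8 =156
r50=110010 pc3: +8 =164
r51=110011 pc4: +16 =180
r52=110100 pc3: +8 =188
r53=110101 pc4: +16 =204
r54=110110 pc4: +16 =220
r55=110111 pc5: +32 =252
r56=111000 pc3: +8 =260
r57=111001 pc4: +16 =276
r58=111010 pc4: +16 =292
r59=111011 pc5: +32 =324
r60=111100 pc4: +16 =340
r61=111101 pc5: +32 =372
r62=111110 pc5: +32 =404
r63=111111 pc6: +64 =468
r64=1000000 pc1: +2 =470
r65=1000001 pc2: +4 =474
r66=1000010 pc2: +4 =478
r67=1000011 pc3: +8 =486
r68=1000100 pc2: +4 =490
r69=1000101 pc3: +8 =498
r70=1000110 pc3: +8 =506
r71=1000111 pc4: +16 =522
r72=1001000 pc2: +4 =526
r73=1001001 pc3: +8 =534
r74=1001010 pc3: +8 =542
r75=1001011 pc4: +16 =558
r76=1001100 pc3: +8 =566
r77=1001101 pc4: +16 =582
r78=1001110 pc4: +16 =598
r79=1001111 pc5: +32 =630
r80=1010000 pc2: +4 =634
r81=1010001 pc3: +8 =642
r82=1010010 pc3: +8 =650
r83=1010011 pc4: +16 =666
r84=1010100 pc3: +8 =674
r85=1010101 pc4: +16 =690
r86=1010110 pc4: +16 =706
r87=1010111 pc5: +32 =738
r88=1011000 pc3: +8 =746
r89=1011001 pc4: +16 =762
r90=1011010 pc4: +16 =778
r91=1011011 pc5: +32 =810
r92=1011100 pc4: +16 =826
r93=1011101 pc5: +32 =858
r94=1011110 pc5: +32 =890
r95=1011111 pc6: +64 =954
r96=1100000 pc2: +4 =958
r97=1100001 pc3: +8 =966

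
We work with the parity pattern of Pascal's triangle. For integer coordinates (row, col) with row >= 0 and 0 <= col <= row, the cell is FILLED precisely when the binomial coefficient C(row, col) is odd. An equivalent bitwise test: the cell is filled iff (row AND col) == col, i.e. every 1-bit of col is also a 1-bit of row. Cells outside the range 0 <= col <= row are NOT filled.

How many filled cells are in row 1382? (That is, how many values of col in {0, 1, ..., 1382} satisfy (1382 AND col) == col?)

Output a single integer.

Answer: 64

Derivation:
1382 in binary = 10101100110
popcount(1382) = number of 1-bits in 10101100110 = 6
A col c satisfies (1382 AND c) == c iff every set bit of c is also set in 1382; each of the 6 set bits of 1382 can independently be on or off in c.
count = 2^6 = 64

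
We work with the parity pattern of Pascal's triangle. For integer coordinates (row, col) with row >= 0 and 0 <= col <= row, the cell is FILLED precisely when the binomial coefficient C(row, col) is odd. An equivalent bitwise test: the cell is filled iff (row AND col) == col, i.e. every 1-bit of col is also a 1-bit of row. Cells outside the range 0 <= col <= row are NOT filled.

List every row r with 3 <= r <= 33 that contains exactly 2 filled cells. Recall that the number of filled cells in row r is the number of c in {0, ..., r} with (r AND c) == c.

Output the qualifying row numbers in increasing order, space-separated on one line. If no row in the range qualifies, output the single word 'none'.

Row r has 2^popcount(r) filled cells, so we need popcount(r) = log2(2) = 1.
Scan r = 3..33 and keep those with exactly 1 one-bits:
r=3=11 popcount=2 -> skip
r=4=100 popcount=1 -> KEEP
r=5=101 popcount=2 -> skip
r=6=110 popcount=2 -> skip
r=7=111 popcount=3 -> skip
r=8=1000 popcount=1 -> KEEP
r=9=1001 popcount=2 -> skip
r=10=1010 popcount=2 -> skip
r=11=1011 popcount=3 -> skip
r=12=1100 popcount=2 -> skip
r=13=1101 popcount=3 -> skip
r=14=1110 popcount=3 -> skip
r=15=1111 popcount=4 -> skip
r=16=10000 popcount=1 -> KEEP
r=17=10001 popcount=2 -> skip
r=18=10010 popcount=2 -> skip
r=19=10011 popcount=3 -> skip
r=20=10100 popcount=2 -> skip
r=21=10101 popcount=3 -> skip
r=22=10110 popcount=3 -> skip
r=23=10111 popcount=4 -> skip
r=24=11000 popcount=2 -> skip
r=25=11001 popcount=3 -> skip
r=26=11010 popcount=3 -> skip
r=27=11011 popcount=4 -> skip
r=28=11100 popcount=3 -> skip
r=29=11101 popcount=4 -> skip
r=30=11110 popcount=4 -> skip
r=31=11111 popcount=5 -> skip
r=32=100000 popcount=1 -> KEEP
r=33=100001 popcount=2 -> skip
Kept rows: 4 8 16 32

Answer: 4 8 16 32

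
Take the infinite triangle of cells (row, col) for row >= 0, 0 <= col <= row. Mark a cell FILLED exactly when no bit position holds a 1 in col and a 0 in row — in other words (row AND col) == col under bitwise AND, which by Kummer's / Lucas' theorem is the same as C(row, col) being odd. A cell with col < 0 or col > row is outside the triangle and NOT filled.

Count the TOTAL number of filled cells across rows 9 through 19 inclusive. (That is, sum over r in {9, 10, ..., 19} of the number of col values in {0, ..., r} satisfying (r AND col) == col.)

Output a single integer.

r9=1001 pc2: +4 =4
r10=1010 pc2: +4 =8
r11=1011 pc3: +8 =16
r12=1100 pc2: +4 =20
r13=1101 pc3: +8 =28
r14=1110 pc3: +8 =36
r15=1111 pc4: +16 =52
r16=10000 pc1: +2 =54
r17=10001 pc2: +4 =58
r18=10010 pc2: +4 =62
r19=10011 pc3: +8 =70

Answer: 70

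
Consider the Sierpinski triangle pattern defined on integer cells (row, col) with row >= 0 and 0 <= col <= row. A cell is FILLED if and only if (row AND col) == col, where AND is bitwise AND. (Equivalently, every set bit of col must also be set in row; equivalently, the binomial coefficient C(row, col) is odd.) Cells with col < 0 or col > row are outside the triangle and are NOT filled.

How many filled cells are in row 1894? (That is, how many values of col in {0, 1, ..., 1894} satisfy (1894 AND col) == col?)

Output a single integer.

1894 in binary = 11101100110
popcount(1894) = number of 1-bits in 11101100110 = 7
A col c satisfies (1894 AND c) == c iff every set bit of c is also set in 1894; each of the 7 set bits of 1894 can independently be on or off in c.
count = 2^7 = 128

Answer: 128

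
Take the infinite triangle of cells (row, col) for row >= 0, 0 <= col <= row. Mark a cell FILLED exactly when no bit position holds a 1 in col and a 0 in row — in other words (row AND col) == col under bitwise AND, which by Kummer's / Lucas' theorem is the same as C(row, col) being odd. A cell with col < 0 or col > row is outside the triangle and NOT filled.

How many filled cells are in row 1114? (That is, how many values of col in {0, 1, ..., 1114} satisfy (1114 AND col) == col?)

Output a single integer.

Answer: 32

Derivation:
1114 in binary = 10001011010
popcount(1114) = number of 1-bits in 10001011010 = 5
A col c satisfies (1114 AND c) == c iff every set bit of c is also set in 1114; each of the 5 set bits of 1114 can independently be on or off in c.
count = 2^5 = 32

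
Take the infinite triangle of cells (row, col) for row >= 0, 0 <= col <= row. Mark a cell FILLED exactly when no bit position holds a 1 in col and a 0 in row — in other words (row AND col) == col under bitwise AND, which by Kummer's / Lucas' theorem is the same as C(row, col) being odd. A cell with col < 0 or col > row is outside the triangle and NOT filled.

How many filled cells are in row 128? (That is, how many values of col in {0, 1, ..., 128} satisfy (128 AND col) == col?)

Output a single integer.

128 in binary = 10000000
popcount(128) = number of 1-bits in 10000000 = 1
A col c satisfies (128 AND c) == c iff every set bit of c is also set in 128; each of the 1 set bits of 128 can independently be on or off in c.
count = 2^1 = 2

Answer: 2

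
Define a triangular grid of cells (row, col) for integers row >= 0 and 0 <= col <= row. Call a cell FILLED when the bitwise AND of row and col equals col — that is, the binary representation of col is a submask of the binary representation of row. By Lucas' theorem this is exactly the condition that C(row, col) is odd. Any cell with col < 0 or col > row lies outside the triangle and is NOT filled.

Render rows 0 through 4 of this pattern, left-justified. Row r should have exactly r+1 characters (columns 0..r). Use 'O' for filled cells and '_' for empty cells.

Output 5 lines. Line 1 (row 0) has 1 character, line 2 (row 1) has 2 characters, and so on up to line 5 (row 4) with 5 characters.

r0=0: O
r1=1: OO
r2=10: O_O
r3=11: OOOO
r4=100: O___O

Answer: O
OO
O_O
OOOO
O___O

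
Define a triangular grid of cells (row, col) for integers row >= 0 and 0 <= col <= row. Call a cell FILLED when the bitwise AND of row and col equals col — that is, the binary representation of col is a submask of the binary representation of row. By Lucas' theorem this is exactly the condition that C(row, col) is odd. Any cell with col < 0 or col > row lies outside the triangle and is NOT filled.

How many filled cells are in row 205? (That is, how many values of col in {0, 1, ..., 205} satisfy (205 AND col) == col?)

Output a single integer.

205 in binary = 11001101
popcount(205) = number of 1-bits in 11001101 = 5
A col c satisfies (205 AND c) == c iff every set bit of c is also set in 205; each of the 5 set bits of 205 can independently be on or off in c.
count = 2^5 = 32

Answer: 32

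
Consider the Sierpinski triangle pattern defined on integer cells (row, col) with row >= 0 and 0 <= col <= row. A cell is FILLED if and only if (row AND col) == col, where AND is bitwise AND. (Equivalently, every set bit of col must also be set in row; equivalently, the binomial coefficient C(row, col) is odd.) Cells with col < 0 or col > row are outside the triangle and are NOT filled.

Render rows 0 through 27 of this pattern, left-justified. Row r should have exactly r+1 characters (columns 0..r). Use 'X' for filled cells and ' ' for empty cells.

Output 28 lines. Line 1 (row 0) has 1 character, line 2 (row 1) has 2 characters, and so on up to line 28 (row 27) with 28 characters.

r0=0: X
r1=1: XX
r2=10: X X
r3=11: XXXX
r4=100: X   X
r5=101: XX  XX
r6=110: X X X X
r7=111: XXXXXXXX
r8=1000: X       X
r9=1001: XX      XX
r10=1010: X X     X X
r11=1011: XXXX    XXXX
r12=1100: X   X   X   X
r13=1101: XX  XX  XX  XX
r14=1110: X X X X X X X X
r15=1111: XXXXXXXXXXXXXXXX
r16=10000: X               X
r17=10001: XX              XX
r18=10010: X X             X X
r19=10011: XXXX            XXXX
r20=10100: X   X           X   X
r21=10101: XX  XX          XX  XX
r22=10110: X X X X         X X X X
r23=10111: XXXXXXXX        XXXXXXXX
r24=11000: X       X       X       X
r25=11001: XX      XX      XX      XX
r26=11010: X X     X X     X X     X X
r27=11011: XXXX    XXXX    XXXX    XXXX

Answer: X
XX
X X
XXXX
X   X
XX  XX
X X X X
XXXXXXXX
X       X
XX      XX
X X     X X
XXXX    XXXX
X   X   X   X
XX  XX  XX  XX
X X X X X X X X
XXXXXXXXXXXXXXXX
X               X
XX              XX
X X             X X
XXXX            XXXX
X   X           X   X
XX  XX          XX  XX
X X X X         X X X X
XXXXXXXX        XXXXXXXX
X       X       X       X
XX      XX      XX      XX
X X     X X     X X     X X
XXXX    XXXX    XXXX    XXXX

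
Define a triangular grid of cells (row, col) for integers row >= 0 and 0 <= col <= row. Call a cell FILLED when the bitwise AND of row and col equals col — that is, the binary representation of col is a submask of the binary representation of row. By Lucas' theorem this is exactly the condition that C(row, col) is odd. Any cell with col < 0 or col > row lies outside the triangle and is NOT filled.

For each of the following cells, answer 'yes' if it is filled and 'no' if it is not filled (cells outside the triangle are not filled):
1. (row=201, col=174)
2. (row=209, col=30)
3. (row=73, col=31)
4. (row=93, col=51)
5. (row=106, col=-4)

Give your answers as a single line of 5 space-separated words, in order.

(201,174): row=0b11001001, col=0b10101110, row AND col = 0b10001000 = 136; 136 != 174 -> empty
(209,30): row=0b11010001, col=0b11110, row AND col = 0b10000 = 16; 16 != 30 -> empty
(73,31): row=0b1001001, col=0b11111, row AND col = 0b1001 = 9; 9 != 31 -> empty
(93,51): row=0b1011101, col=0b110011, row AND col = 0b10001 = 17; 17 != 51 -> empty
(106,-4): col outside [0, 106] -> not filled

Answer: no no no no no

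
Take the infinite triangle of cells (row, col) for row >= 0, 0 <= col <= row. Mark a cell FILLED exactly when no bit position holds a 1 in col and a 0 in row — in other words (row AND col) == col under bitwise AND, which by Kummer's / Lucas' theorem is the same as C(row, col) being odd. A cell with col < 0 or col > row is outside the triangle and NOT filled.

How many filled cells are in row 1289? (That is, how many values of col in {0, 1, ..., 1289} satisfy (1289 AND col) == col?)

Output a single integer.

Answer: 16

Derivation:
1289 in binary = 10100001001
popcount(1289) = number of 1-bits in 10100001001 = 4
A col c satisfies (1289 AND c) == c iff every set bit of c is also set in 1289; each of the 4 set bits of 1289 can independently be on or off in c.
count = 2^4 = 16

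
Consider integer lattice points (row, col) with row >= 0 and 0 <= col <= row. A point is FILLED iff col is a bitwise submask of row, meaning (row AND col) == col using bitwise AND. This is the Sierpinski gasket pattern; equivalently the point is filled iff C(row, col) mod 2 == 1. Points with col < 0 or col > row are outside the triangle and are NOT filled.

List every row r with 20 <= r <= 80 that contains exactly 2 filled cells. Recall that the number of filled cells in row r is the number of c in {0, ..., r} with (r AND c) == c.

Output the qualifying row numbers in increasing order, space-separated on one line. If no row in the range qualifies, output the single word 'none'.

Answer: 32 64

Derivation:
Row r has 2^popcount(r) filled cells, so we need popcount(r) = log2(2) = 1.
Scan r = 20..80 and keep those with exactly 1 one-bits:
r=20=10100 popcount=2 -> skip
r=21=10101 popcount=3 -> skip
r=22=10110 popcount=3 -> skip
r=23=10111 popcount=4 -> skip
r=24=11000 popcount=2 -> skip
r=25=11001 popcount=3 -> skip
r=26=11010 popcount=3 -> skip
r=27=11011 popcount=4 -> skip
r=28=11100 popcount=3 -> skip
r=29=11101 popcount=4 -> skip
r=30=11110 popcount=4 -> skip
r=31=11111 popcount=5 -> skip
r=32=100000 popcount=1 -> KEEP
r=33=100001 popcount=2 -> skip
r=34=100010 popcount=2 -> skip
r=35=100011 popcount=3 -> skip
r=36=100100 popcount=2 -> skip
r=37=100101 popcount=3 -> skip
r=38=100110 popcount=3 -> skip
r=39=100111 popcount=4 -> skip
r=40=101000 popcount=2 -> skip
r=41=101001 popcount=3 -> skip
r=42=101010 popcount=3 -> skip
r=43=101011 popcount=4 -> skip
r=44=101100 popcount=3 -> skip
r=45=101101 popcount=4 -> skip
r=46=101110 popcount=4 -> skip
r=47=101111 popcount=5 -> skip
r=48=110000 popcount=2 -> skip
r=49=110001 popcount=3 -> skip
r=50=110010 popcount=3 -> skip
r=51=110011 popcount=4 -> skip
r=52=110100 popcount=3 -> skip
r=53=110101 popcount=4 -> skip
r=54=110110 popcount=4 -> skip
r=55=110111 popcount=5 -> skip
r=56=111000 popcount=3 -> skip
r=57=111001 popcount=4 -> skip
r=58=111010 popcount=4 -> skip
r=59=111011 popcount=5 -> skip
r=60=111100 popcount=4 -> skip
r=61=111101 popcount=5 -> skip
r=62=111110 popcount=5 -> skip
r=63=111111 popcount=6 -> skip
r=64=1000000 popcount=1 -> KEEP
r=65=1000001 popcount=2 -> skip
r=66=1000010 popcount=2 -> skip
r=67=1000011 popcount=3 -> skip
r=68=1000100 popcount=2 -> skip
r=69=1000101 popcount=3 -> skip
r=70=1000110 popcount=3 -> skip
r=71=1000111 popcount=4 -> skip
r=72=1001000 popcount=2 -> skip
r=73=1001001 popcount=3 -> skip
r=74=1001010 popcount=3 -> skip
r=75=1001011 popcount=4 -> skip
r=76=1001100 popcount=3 -> skip
r=77=1001101 popcount=4 -> skip
r=78=1001110 popcount=4 -> skip
r=79=1001111 popcount=5 -> skip
r=80=1010000 popcount=2 -> skip
Kept rows: 32 64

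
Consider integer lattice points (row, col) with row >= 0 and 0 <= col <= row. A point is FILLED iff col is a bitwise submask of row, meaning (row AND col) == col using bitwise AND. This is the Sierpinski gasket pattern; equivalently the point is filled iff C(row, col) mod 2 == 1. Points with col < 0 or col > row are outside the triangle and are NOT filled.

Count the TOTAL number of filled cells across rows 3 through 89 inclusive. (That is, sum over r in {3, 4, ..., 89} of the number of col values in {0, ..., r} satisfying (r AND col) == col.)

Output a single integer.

Answer: 1018

Derivation:
r3=11 pc2: +4 =4
r4=100 pc1: +2 =6
r5=101 pc2: +4 =10
r6=110 pc2: +4 =14
r7=111 pc3: +8 =22
r8=1000 pc1: +2 =24
r9=1001 pc2: +4 =28
r10=1010 pc2: +4 =32
r11=1011 pc3: +8 =40
r12=1100 pc2: +4 =44
r13=1101 pc3: +8 =52
r14=1110 pc3: +8 =60
r15=1111 pc4: +16 =76
r16=10000 pc1: +2 =78
r17=10001 pc2: +4 =82
r18=10010 pc2: +4 =86
r19=10011 pc3: +8 =94
r20=10100 pc2: +4 =98
r21=10101 pc3: +8 =106
r22=10110 pc3: +8 =114
r23=10111 pc4: +16 =130
r24=11000 pc2: +4 =134
r25=11001 pc3: +8 =142
r26=11010 pc3: +8 =150
r27=11011 pc4: +16 =166
r28=11100 pc3: +8 =174
r29=11101 pc4: +16 =190
r30=11110 pc4: +16 =206
r31=11111 pc5: +32 =238
r32=100000 pc1: +2 =240
r33=100001 pc2: +4 =244
r34=100010 pc2: +4 =248
r35=100011 pc3: +8 =256
r36=100100 pc2: +4 =260
r37=100101 pc3: +8 =268
r38=100110 pc3: +8 =276
r39=100111 pc4: +16 =292
r40=101000 pc2: +4 =296
r41=101001 pc3: +8 =304
r42=101010 pc3: +8 =312
r43=101011 pc4: +16 =328
r44=101100 pc3: +8 =336
r45=101101 pc4: +16 =352
r46=101110 pc4: +16 =368
r47=101111 pc5: +32 =400
r48=110000 pc2: +4 =404
r49=110001 pc3: +8 =412
r50=110010 pc3: +8 =420
r51=110011 pc4: +16 =436
r52=110100 pc3: +8 =444
r53=110101 pc4: +16 =460
r54=110110 pc4: +16 =476
r55=110111 pc5: +32 =508
r56=111000 pc3: +8 =516
r57=111001 pc4: +16 =532
r58=111010 pc4: +16 =548
r59=111011 pc5: +32 =580
r60=111100 pc4: +16 =596
r61=111101 pc5: +32 =628
r62=111110 pc5: +32 =660
r63=111111 pc6: +64 =724
r64=1000000 pc1: +2 =726
r65=1000001 pc2: +4 =730
r66=1000010 pc2: +4 =734
r67=1000011 pc3: +8 =742
r68=1000100 pc2: +4 =746
r69=1000101 pc3: +8 =754
r70=1000110 pc3: +8 =762
r71=1000111 pc4: +16 =778
r72=1001000 pc2: +4 =782
r73=1001001 pc3: +8 =790
r74=1001010 pc3: +8 =798
r75=1001011 pc4: +16 =814
r76=1001100 pc3: +8 =822
r77=1001101 pc4: +16 =838
r78=1001110 pc4: +16 =854
r79=1001111 pc5: +32 =886
r80=1010000 pc2: +4 =890
r81=1010001 pc3: +8 =898
r82=1010010 pc3: +8 =906
r83=1010011 pc4: +16 =922
r84=1010100 pc3: +8 =930
r85=1010101 pc4: +16 =946
r86=1010110 pc4: +16 =962
r87=1010111 pc5: +32 =994
r88=1011000 pc3: +8 =1002
r89=1011001 pc4: +16 =1018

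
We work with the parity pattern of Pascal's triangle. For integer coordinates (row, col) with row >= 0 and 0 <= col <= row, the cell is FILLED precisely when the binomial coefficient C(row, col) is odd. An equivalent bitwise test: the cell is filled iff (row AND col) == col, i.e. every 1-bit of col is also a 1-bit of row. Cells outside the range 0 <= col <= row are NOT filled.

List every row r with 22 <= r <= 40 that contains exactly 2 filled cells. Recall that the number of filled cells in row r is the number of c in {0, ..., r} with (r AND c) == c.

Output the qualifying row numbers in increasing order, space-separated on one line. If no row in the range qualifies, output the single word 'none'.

Row r has 2^popcount(r) filled cells, so we need popcount(r) = log2(2) = 1.
Scan r = 22..40 and keep those with exactly 1 one-bits:
r=22=10110 popcount=3 -> skip
r=23=10111 popcount=4 -> skip
r=24=11000 popcount=2 -> skip
r=25=11001 popcount=3 -> skip
r=26=11010 popcount=3 -> skip
r=27=11011 popcount=4 -> skip
r=28=11100 popcount=3 -> skip
r=29=11101 popcount=4 -> skip
r=30=11110 popcount=4 -> skip
r=31=11111 popcount=5 -> skip
r=32=100000 popcount=1 -> KEEP
r=33=100001 popcount=2 -> skip
r=34=100010 popcount=2 -> skip
r=35=100011 popcount=3 -> skip
r=36=100100 popcount=2 -> skip
r=37=100101 popcount=3 -> skip
r=38=100110 popcount=3 -> skip
r=39=100111 popcount=4 -> skip
r=40=101000 popcount=2 -> skip
Kept rows: 32

Answer: 32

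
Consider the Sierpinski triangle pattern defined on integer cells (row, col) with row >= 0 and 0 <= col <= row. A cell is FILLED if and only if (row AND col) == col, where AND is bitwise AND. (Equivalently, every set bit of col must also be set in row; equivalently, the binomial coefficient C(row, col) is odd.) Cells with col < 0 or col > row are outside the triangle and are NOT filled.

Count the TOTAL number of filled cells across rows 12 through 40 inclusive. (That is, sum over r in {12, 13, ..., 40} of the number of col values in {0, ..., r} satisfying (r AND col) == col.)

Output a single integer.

r12=1100 pc2: +4 =4
r13=1101 pc3: +8 =12
r14=1110 pc3: +8 =20
r15=1111 pc4: +16 =36
r16=10000 pc1: +2 =38
r17=10001 pc2: +4 =42
r18=10010 pc2: +4 =46
r19=10011 pc3: +8 =54
r20=10100 pc2: +4 =58
r21=10101 pc3: +8 =66
r22=10110 pc3: +8 =74
r23=10111 pc4: +16 =90
r24=11000 pc2: +4 =94
r25=11001 pc3: +8 =102
r26=11010 pc3: +8 =110
r27=11011 pc4: +16 =126
r28=11100 pc3: +8 =134
r29=11101 pc4: +16 =150
r30=11110 pc4: +16 =166
r31=11111 pc5: +32 =198
r32=100000 pc1: +2 =200
r33=100001 pc2: +4 =204
r34=100010 pc2: +4 =208
r35=100011 pc3: +8 =216
r36=100100 pc2: +4 =220
r37=100101 pc3: +8 =228
r38=100110 pc3: +8 =236
r39=100111 pc4: +16 =252
r40=101000 pc2: +4 =256

Answer: 256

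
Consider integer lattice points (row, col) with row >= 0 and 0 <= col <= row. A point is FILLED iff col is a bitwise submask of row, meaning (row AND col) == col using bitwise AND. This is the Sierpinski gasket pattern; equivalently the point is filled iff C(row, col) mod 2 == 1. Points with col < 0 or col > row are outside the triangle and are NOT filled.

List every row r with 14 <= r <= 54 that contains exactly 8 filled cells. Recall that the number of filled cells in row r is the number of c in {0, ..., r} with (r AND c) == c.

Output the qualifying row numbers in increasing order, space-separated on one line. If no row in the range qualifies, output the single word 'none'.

Answer: 14 19 21 22 25 26 28 35 37 38 41 42 44 49 50 52

Derivation:
Row r has 2^popcount(r) filled cells, so we need popcount(r) = log2(8) = 3.
Scan r = 14..54 and keep those with exactly 3 one-bits:
r=14=1110 popcount=3 -> KEEP
r=15=1111 popcount=4 -> skip
r=16=10000 popcount=1 -> skip
r=17=10001 popcount=2 -> skip
r=18=10010 popcount=2 -> skip
r=19=10011 popcount=3 -> KEEP
r=20=10100 popcount=2 -> skip
r=21=10101 popcount=3 -> KEEP
r=22=10110 popcount=3 -> KEEP
r=23=10111 popcount=4 -> skip
r=24=11000 popcount=2 -> skip
r=25=11001 popcount=3 -> KEEP
r=26=11010 popcount=3 -> KEEP
r=27=11011 popcount=4 -> skip
r=28=11100 popcount=3 -> KEEP
r=29=11101 popcount=4 -> skip
r=30=11110 popcount=4 -> skip
r=31=11111 popcount=5 -> skip
r=32=100000 popcount=1 -> skip
r=33=100001 popcount=2 -> skip
r=34=100010 popcount=2 -> skip
r=35=100011 popcount=3 -> KEEP
r=36=100100 popcount=2 -> skip
r=37=100101 popcount=3 -> KEEP
r=38=100110 popcount=3 -> KEEP
r=39=100111 popcount=4 -> skip
r=40=101000 popcount=2 -> skip
r=41=101001 popcount=3 -> KEEP
r=42=101010 popcount=3 -> KEEP
r=43=101011 popcount=4 -> skip
r=44=101100 popcount=3 -> KEEP
r=45=101101 popcount=4 -> skip
r=46=101110 popcount=4 -> skip
r=47=101111 popcount=5 -> skip
r=48=110000 popcount=2 -> skip
r=49=110001 popcount=3 -> KEEP
r=50=110010 popcount=3 -> KEEP
r=51=110011 popcount=4 -> skip
r=52=110100 popcount=3 -> KEEP
r=53=110101 popcount=4 -> skip
r=54=110110 popcount=4 -> skip
Kept rows: 14 19 21 22 25 26 28 35 37 38 41 42 44 49 50 52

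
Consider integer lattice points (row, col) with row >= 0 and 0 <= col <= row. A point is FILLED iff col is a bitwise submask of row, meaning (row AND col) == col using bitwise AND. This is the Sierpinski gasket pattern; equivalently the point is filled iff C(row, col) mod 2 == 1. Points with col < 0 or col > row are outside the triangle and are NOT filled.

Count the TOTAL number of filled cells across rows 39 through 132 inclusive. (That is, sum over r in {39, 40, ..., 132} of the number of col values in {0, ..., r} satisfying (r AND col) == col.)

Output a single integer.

r39=100111 pc4: +16 =16
r40=101000 pc2: +4 =20
r41=101001 pc3: +8 =28
r42=101010 pc3: +8 =36
r43=101011 pc4: +16 =52
r44=101100 pc3: +8 =60
r45=101101 pc4: +16 =76
r46=101110 pc4: +16 =92
r47=101111 pc5: +32 =124
r48=110000 pc2: +4 =128
r49=110001 pc3: +8 =136
r50=110010 pc3: +8 =144
r51=110011 pc4: +16 =160
r52=110100 pc3: +8 =168
r53=110101 pc4: +16 =184
r54=110110 pc4: +16 =200
r55=110111 pc5: +32 =232
r56=111000 pc3: +8 =240
r57=111001 pc4: +16 =256
r58=111010 pc4: +16 =272
r59=111011 pc5: +32 =304
r60=111100 pc4: +16 =320
r61=111101 pc5: +32 =352
r62=111110 pc5: +32 =384
r63=111111 pc6: +64 =448
r64=1000000 pc1: +2 =450
r65=1000001 pc2: +4 =454
r66=1000010 pc2: +4 =458
r67=1000011 pc3: +8 =466
r68=1000100 pc2: +4 =470
r69=1000101 pc3: +8 =478
r70=1000110 pc3: +8 =486
r71=1000111 pc4: +16 =502
r72=1001000 pc2: +4 =506
r73=1001001 pc3: +8 =514
r74=1001010 pc3: +8 =522
r75=1001011 pc4: +16 =538
r76=1001100 pc3: +8 =546
r77=1001101 pc4: +16 =562
r78=1001110 pc4: +16 =578
r79=1001111 pc5: +32 =610
r80=1010000 pc2: +4 =614
r81=1010001 pc3: +8 =622
r82=1010010 pc3: +8 =630
r83=1010011 pc4: +16 =646
r84=1010100 pc3: +8 =654
r85=1010101 pc4: +16 =670
r86=1010110 pc4: +16 =686
r87=1010111 pc5: +32 =718
r88=1011000 pc3: +8 =726
r89=1011001 pc4: +16 =742
r90=1011010 pc4: +16 =758
r91=1011011 pc5: +32 =790
r92=1011100 pc4: +16 =806
r93=1011101 pc5: +32 =838
r94=1011110 pc5: +32 =870
r95=1011111 pc6: +64 =934
r96=1100000 pc2: +4 =938
r97=1100001 pc3: +8 =946
r98=1100010 pc3: +8 =954
r99=1100011 pc4: +16 =970
r100=1100100 pc3: +8 =978
r101=1100101 pc4: +16 =994
r102=1100110 pc4: +16 =1010
r103=1100111 pc5: +32 =1042
r104=1101000 pc3: +8 =1050
r105=1101001 pc4: +16 =1066
r106=1101010 pc4: +16 =1082
r107=1101011 pc5: +32 =1114
r108=1101100 pc4: +16 =1130
r109=1101101 pc5: +32 =1162
r110=1101110 pc5: +32 =1194
r111=1101111 pc6: +64 =1258
r112=1110000 pc3: +8 =1266
r113=1110001 pc4: +16 =1282
r114=1110010 pc4: +16 =1298
r115=1110011 pc5: +32 =1330
r116=1110100 pc4: +16 =1346
r117=1110101 pc5: +32 =1378
r118=1110110 pc5: +32 =1410
r119=1110111 pc6: +64 =1474
r120=1111000 pc4: +16 =1490
r121=1111001 pc5: +32 =1522
r122=1111010 pc5: +32 =1554
r123=1111011 pc6: +64 =1618
r124=1111100 pc5: +32 =1650
r125=1111101 pc6: +64 =1714
r126=1111110 pc6: +64 =1778
r127=1111111 pc7: +128 =1906
r128=10000000 pc1: +2 =1908
r129=10000001 pc2: +4 =1912
r130=10000010 pc2: +4 =1916
r131=10000011 pc3: +8 =1924
r132=10000100 pc2: +4 =1928

Answer: 1928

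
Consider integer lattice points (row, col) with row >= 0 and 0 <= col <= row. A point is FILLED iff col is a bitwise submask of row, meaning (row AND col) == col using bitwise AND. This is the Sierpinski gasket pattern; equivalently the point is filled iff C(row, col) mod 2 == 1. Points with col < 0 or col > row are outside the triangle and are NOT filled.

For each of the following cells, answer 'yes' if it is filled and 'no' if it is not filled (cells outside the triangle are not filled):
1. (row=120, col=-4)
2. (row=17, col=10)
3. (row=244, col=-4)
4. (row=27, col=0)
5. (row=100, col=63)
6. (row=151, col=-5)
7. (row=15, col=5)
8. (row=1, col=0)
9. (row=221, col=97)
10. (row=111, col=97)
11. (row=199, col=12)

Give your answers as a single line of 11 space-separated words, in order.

Answer: no no no yes no no yes yes no yes no

Derivation:
(120,-4): col outside [0, 120] -> not filled
(17,10): row=0b10001, col=0b1010, row AND col = 0b0 = 0; 0 != 10 -> empty
(244,-4): col outside [0, 244] -> not filled
(27,0): row=0b11011, col=0b0, row AND col = 0b0 = 0; 0 == 0 -> filled
(100,63): row=0b1100100, col=0b111111, row AND col = 0b100100 = 36; 36 != 63 -> empty
(151,-5): col outside [0, 151] -> not filled
(15,5): row=0b1111, col=0b101, row AND col = 0b101 = 5; 5 == 5 -> filled
(1,0): row=0b1, col=0b0, row AND col = 0b0 = 0; 0 == 0 -> filled
(221,97): row=0b11011101, col=0b1100001, row AND col = 0b1000001 = 65; 65 != 97 -> empty
(111,97): row=0b1101111, col=0b1100001, row AND col = 0b1100001 = 97; 97 == 97 -> filled
(199,12): row=0b11000111, col=0b1100, row AND col = 0b100 = 4; 4 != 12 -> empty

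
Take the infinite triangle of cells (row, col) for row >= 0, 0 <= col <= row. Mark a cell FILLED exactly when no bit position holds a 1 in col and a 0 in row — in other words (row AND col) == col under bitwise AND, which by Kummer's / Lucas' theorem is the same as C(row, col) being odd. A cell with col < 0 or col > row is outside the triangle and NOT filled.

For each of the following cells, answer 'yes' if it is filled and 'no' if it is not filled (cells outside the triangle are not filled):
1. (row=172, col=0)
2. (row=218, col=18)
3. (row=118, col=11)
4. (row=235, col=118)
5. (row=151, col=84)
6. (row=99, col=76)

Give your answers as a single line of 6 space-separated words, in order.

(172,0): row=0b10101100, col=0b0, row AND col = 0b0 = 0; 0 == 0 -> filled
(218,18): row=0b11011010, col=0b10010, row AND col = 0b10010 = 18; 18 == 18 -> filled
(118,11): row=0b1110110, col=0b1011, row AND col = 0b10 = 2; 2 != 11 -> empty
(235,118): row=0b11101011, col=0b1110110, row AND col = 0b1100010 = 98; 98 != 118 -> empty
(151,84): row=0b10010111, col=0b1010100, row AND col = 0b10100 = 20; 20 != 84 -> empty
(99,76): row=0b1100011, col=0b1001100, row AND col = 0b1000000 = 64; 64 != 76 -> empty

Answer: yes yes no no no no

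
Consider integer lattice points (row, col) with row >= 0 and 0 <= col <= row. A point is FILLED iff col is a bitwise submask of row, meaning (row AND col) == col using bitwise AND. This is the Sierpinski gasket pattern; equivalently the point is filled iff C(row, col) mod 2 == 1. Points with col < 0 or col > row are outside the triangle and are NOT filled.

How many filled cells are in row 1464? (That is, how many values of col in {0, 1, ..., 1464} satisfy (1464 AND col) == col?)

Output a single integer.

1464 in binary = 10110111000
popcount(1464) = number of 1-bits in 10110111000 = 6
A col c satisfies (1464 AND c) == c iff every set bit of c is also set in 1464; each of the 6 set bits of 1464 can independently be on or off in c.
count = 2^6 = 64

Answer: 64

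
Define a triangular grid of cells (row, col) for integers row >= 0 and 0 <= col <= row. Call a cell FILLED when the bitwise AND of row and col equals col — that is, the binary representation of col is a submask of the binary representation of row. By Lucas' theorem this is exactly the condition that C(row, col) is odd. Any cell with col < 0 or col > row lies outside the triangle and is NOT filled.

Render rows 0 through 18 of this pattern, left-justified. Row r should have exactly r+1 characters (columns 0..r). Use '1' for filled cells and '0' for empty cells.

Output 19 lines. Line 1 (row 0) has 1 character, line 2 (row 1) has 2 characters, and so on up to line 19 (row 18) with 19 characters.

Answer: 1
11
101
1111
10001
110011
1010101
11111111
100000001
1100000011
10100000101
111100001111
1000100010001
11001100110011
101010101010101
1111111111111111
10000000000000001
110000000000000011
1010000000000000101

Derivation:
r0=0: 1
r1=1: 11
r2=10: 101
r3=11: 1111
r4=100: 10001
r5=101: 110011
r6=110: 1010101
r7=111: 11111111
r8=1000: 100000001
r9=1001: 1100000011
r10=1010: 10100000101
r11=1011: 111100001111
r12=1100: 1000100010001
r13=1101: 11001100110011
r14=1110: 101010101010101
r15=1111: 1111111111111111
r16=10000: 10000000000000001
r17=10001: 110000000000000011
r18=10010: 1010000000000000101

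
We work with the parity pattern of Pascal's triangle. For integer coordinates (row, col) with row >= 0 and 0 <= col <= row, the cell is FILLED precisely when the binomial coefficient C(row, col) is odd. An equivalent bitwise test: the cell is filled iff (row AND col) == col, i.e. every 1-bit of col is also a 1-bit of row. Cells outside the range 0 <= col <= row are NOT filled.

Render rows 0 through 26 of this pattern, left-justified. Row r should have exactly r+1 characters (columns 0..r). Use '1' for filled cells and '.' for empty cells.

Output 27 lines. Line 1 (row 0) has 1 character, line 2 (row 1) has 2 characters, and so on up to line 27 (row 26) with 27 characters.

Answer: 1
11
1.1
1111
1...1
11..11
1.1.1.1
11111111
1.......1
11......11
1.1.....1.1
1111....1111
1...1...1...1
11..11..11..11
1.1.1.1.1.1.1.1
1111111111111111
1...............1
11..............11
1.1.............1.1
1111............1111
1...1...........1...1
11..11..........11..11
1.1.1.1.........1.1.1.1
11111111........11111111
1.......1.......1.......1
11......11......11......11
1.1.....1.1.....1.1.....1.1

Derivation:
r0=0: 1
r1=1: 11
r2=10: 1.1
r3=11: 1111
r4=100: 1...1
r5=101: 11..11
r6=110: 1.1.1.1
r7=111: 11111111
r8=1000: 1.......1
r9=1001: 11......11
r10=1010: 1.1.....1.1
r11=1011: 1111....1111
r12=1100: 1...1...1...1
r13=1101: 11..11..11..11
r14=1110: 1.1.1.1.1.1.1.1
r15=1111: 1111111111111111
r16=10000: 1...............1
r17=10001: 11..............11
r18=10010: 1.1.............1.1
r19=10011: 1111............1111
r20=10100: 1...1...........1...1
r21=10101: 11..11..........11..11
r22=10110: 1.1.1.1.........1.1.1.1
r23=10111: 11111111........11111111
r24=11000: 1.......1.......1.......1
r25=11001: 11......11......11......11
r26=11010: 1.1.....1.1.....1.1.....1.1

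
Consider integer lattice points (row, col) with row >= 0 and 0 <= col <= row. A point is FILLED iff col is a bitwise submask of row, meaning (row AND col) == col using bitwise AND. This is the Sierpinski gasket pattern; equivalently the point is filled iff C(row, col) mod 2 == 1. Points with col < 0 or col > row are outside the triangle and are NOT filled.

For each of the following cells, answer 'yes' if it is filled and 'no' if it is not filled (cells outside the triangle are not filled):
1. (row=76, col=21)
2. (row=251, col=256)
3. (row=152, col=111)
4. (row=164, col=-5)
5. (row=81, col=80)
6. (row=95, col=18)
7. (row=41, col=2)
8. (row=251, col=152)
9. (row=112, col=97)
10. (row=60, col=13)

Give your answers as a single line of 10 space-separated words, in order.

(76,21): row=0b1001100, col=0b10101, row AND col = 0b100 = 4; 4 != 21 -> empty
(251,256): col outside [0, 251] -> not filled
(152,111): row=0b10011000, col=0b1101111, row AND col = 0b1000 = 8; 8 != 111 -> empty
(164,-5): col outside [0, 164] -> not filled
(81,80): row=0b1010001, col=0b1010000, row AND col = 0b1010000 = 80; 80 == 80 -> filled
(95,18): row=0b1011111, col=0b10010, row AND col = 0b10010 = 18; 18 == 18 -> filled
(41,2): row=0b101001, col=0b10, row AND col = 0b0 = 0; 0 != 2 -> empty
(251,152): row=0b11111011, col=0b10011000, row AND col = 0b10011000 = 152; 152 == 152 -> filled
(112,97): row=0b1110000, col=0b1100001, row AND col = 0b1100000 = 96; 96 != 97 -> empty
(60,13): row=0b111100, col=0b1101, row AND col = 0b1100 = 12; 12 != 13 -> empty

Answer: no no no no yes yes no yes no no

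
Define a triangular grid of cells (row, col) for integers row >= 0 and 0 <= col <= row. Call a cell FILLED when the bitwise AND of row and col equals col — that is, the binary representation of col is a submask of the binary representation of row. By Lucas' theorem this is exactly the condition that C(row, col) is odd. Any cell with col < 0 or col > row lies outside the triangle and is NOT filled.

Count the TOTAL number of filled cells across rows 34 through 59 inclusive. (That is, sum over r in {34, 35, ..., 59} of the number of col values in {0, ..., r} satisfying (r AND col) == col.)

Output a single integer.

r34=100010 pc2: +4 =4
r35=100011 pc3: +8 =12
r36=100100 pc2: +4 =16
r37=100101 pc3: +8 =24
r38=100110 pc3: +8 =32
r39=100111 pc4: +16 =48
r40=101000 pc2: +4 =52
r41=101001 pc3: +8 =60
r42=101010 pc3: +8 =68
r43=101011 pc4: +16 =84
r44=101100 pc3: +8 =92
r45=101101 pc4: +16 =108
r46=101110 pc4: +16 =124
r47=101111 pc5: +32 =156
r48=110000 pc2: +4 =160
r49=110001 pc3: +8 =168
r50=110010 pc3: +8 =176
r51=110011 pc4: +16 =192
r52=110100 pc3: +8 =200
r53=110101 pc4: +16 =216
r54=110110 pc4: +16 =232
r55=110111 pc5: +32 =264
r56=111000 pc3: +8 =272
r57=111001 pc4: +16 =288
r58=111010 pc4: +16 =304
r59=111011 pc5: +32 =336

Answer: 336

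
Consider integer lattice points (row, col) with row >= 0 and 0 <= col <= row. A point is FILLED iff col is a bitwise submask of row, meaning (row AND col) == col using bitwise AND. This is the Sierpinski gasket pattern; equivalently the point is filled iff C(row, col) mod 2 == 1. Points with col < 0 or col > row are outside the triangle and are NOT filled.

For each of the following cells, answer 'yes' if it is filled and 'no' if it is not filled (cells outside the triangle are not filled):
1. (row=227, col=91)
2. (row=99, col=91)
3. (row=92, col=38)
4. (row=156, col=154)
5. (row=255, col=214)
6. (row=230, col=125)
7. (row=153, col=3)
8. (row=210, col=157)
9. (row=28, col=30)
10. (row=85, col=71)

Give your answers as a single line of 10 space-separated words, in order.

Answer: no no no no yes no no no no no

Derivation:
(227,91): row=0b11100011, col=0b1011011, row AND col = 0b1000011 = 67; 67 != 91 -> empty
(99,91): row=0b1100011, col=0b1011011, row AND col = 0b1000011 = 67; 67 != 91 -> empty
(92,38): row=0b1011100, col=0b100110, row AND col = 0b100 = 4; 4 != 38 -> empty
(156,154): row=0b10011100, col=0b10011010, row AND col = 0b10011000 = 152; 152 != 154 -> empty
(255,214): row=0b11111111, col=0b11010110, row AND col = 0b11010110 = 214; 214 == 214 -> filled
(230,125): row=0b11100110, col=0b1111101, row AND col = 0b1100100 = 100; 100 != 125 -> empty
(153,3): row=0b10011001, col=0b11, row AND col = 0b1 = 1; 1 != 3 -> empty
(210,157): row=0b11010010, col=0b10011101, row AND col = 0b10010000 = 144; 144 != 157 -> empty
(28,30): col outside [0, 28] -> not filled
(85,71): row=0b1010101, col=0b1000111, row AND col = 0b1000101 = 69; 69 != 71 -> empty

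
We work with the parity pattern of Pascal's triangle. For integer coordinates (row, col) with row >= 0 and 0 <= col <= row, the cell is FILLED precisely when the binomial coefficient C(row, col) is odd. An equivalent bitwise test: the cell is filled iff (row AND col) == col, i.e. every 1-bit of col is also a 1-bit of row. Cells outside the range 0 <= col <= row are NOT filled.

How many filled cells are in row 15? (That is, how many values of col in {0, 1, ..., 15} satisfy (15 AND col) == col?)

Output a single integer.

15 in binary = 1111
popcount(15) = number of 1-bits in 1111 = 4
A col c satisfies (15 AND c) == c iff every set bit of c is also set in 15; each of the 4 set bits of 15 can independently be on or off in c.
count = 2^4 = 16

Answer: 16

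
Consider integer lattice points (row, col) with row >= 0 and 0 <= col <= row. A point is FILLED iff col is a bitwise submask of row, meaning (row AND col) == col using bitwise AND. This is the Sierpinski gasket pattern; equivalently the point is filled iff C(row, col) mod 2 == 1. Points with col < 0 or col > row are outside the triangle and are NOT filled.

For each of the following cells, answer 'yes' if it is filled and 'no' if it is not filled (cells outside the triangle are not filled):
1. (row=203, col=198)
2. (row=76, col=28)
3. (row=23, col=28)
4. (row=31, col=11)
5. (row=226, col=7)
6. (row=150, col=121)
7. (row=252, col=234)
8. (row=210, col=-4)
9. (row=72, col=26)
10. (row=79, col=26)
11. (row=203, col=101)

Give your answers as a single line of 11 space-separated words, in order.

(203,198): row=0b11001011, col=0b11000110, row AND col = 0b11000010 = 194; 194 != 198 -> empty
(76,28): row=0b1001100, col=0b11100, row AND col = 0b1100 = 12; 12 != 28 -> empty
(23,28): col outside [0, 23] -> not filled
(31,11): row=0b11111, col=0b1011, row AND col = 0b1011 = 11; 11 == 11 -> filled
(226,7): row=0b11100010, col=0b111, row AND col = 0b10 = 2; 2 != 7 -> empty
(150,121): row=0b10010110, col=0b1111001, row AND col = 0b10000 = 16; 16 != 121 -> empty
(252,234): row=0b11111100, col=0b11101010, row AND col = 0b11101000 = 232; 232 != 234 -> empty
(210,-4): col outside [0, 210] -> not filled
(72,26): row=0b1001000, col=0b11010, row AND col = 0b1000 = 8; 8 != 26 -> empty
(79,26): row=0b1001111, col=0b11010, row AND col = 0b1010 = 10; 10 != 26 -> empty
(203,101): row=0b11001011, col=0b1100101, row AND col = 0b1000001 = 65; 65 != 101 -> empty

Answer: no no no yes no no no no no no no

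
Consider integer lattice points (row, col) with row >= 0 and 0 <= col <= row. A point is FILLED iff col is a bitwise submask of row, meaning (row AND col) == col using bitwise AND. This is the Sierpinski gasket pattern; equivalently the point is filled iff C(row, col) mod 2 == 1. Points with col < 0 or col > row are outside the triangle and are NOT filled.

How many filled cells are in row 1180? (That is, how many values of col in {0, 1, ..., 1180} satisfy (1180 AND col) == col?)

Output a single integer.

1180 in binary = 10010011100
popcount(1180) = number of 1-bits in 10010011100 = 5
A col c satisfies (1180 AND c) == c iff every set bit of c is also set in 1180; each of the 5 set bits of 1180 can independently be on or off in c.
count = 2^5 = 32

Answer: 32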